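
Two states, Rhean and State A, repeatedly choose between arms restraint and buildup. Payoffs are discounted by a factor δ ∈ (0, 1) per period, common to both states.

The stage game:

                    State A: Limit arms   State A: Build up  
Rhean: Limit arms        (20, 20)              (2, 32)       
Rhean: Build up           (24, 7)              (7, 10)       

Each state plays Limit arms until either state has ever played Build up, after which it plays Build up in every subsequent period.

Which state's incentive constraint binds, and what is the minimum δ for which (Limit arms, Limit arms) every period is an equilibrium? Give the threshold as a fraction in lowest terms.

Rhean's threshold: (24−20)/(24−7) = 4/17.
State A's threshold: (32−20)/(32−10) = 6/11.
4/17 < 6/11, so State A binds and δ* = 6/11.

State A; δ ≥ 6/11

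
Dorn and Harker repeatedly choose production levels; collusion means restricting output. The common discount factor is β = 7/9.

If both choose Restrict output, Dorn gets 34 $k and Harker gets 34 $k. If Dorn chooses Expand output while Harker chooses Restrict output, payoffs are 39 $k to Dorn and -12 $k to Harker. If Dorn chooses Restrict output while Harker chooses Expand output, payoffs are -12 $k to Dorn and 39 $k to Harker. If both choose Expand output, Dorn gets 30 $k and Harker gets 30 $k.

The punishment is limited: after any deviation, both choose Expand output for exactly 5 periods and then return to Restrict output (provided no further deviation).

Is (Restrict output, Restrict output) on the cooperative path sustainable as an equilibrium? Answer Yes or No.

Yes

A one-shot deviation gives 39 now, then 30 for 5 periods, then back to 34.
Gain from deviating: (39−34) today; loss: (34−30) in each of the next 5 periods.
No-deviation condition: (34−30)(β+…+β^5) ≥ 39−34, i.e. β+…+β^5 ≥ 5/4.
At β = 7/9: β+…+β^5 = 2.5038 ≥ 1.2500.
So cooperation is sustainable.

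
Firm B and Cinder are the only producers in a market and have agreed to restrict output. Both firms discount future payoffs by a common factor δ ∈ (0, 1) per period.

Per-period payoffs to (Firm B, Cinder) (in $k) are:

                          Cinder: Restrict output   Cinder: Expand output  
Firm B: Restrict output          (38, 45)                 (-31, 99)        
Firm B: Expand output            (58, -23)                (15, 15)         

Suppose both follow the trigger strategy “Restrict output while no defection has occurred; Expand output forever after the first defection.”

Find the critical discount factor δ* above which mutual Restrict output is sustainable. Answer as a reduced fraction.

For Firm B: deviation gain 58−38 = 20, per-period punishment loss 38−15 = 23. IC gives δ ≥ 20/43.
For Cinder: gain 54, loss 30 per period, so δ ≥ 54/84 = 9/14.
The tighter constraint is Cinder's, so cooperation needs δ ≥ 9/14.

9/14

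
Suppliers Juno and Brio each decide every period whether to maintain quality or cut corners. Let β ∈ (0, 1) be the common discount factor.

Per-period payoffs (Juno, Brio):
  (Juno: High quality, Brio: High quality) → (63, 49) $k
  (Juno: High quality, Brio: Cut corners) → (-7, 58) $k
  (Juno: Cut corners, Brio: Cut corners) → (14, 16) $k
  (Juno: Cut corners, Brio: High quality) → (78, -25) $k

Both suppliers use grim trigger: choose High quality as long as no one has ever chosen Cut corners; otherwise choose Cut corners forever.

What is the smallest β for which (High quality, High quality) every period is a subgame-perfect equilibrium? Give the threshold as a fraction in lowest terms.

For Juno: deviation gain 78−63 = 15, per-period punishment loss 63−14 = 49. IC gives β ≥ 15/64.
For Brio: gain 9, loss 33 per period, so β ≥ 9/42 = 3/14.
The tighter constraint is Juno's, so cooperation needs β ≥ 15/64.

15/64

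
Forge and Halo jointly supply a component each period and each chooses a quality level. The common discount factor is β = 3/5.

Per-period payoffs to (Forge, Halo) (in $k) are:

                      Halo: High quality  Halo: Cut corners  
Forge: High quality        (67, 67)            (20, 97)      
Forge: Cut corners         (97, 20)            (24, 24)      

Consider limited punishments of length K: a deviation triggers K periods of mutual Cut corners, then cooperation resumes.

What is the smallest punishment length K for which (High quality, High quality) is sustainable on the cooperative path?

2

Need Σ_{k=1}^{K} β^k ≥ (97−67)/(67−24) = 0.6977 at β = 3/5.
At K = 1 the sum is 0.6000 < 0.6977; at K = 2 it is 0.9600 ≥ 0.6977.
So the minimum punishment length is K = 2.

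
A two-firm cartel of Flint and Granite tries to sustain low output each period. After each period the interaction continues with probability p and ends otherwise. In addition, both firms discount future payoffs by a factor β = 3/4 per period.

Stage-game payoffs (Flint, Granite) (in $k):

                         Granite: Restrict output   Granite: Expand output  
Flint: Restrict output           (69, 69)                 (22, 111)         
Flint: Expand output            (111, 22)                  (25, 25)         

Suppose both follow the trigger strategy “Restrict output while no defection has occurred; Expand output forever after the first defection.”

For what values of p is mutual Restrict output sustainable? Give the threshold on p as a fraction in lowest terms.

28/43

With continuation probability p and discount β, the effective per-period discount factor is βp.
Grim-trigger IC: βp ≥ (111−69)/(111−25) = 21/43.
So p ≥ (21/43)/(3/4) = 28/43.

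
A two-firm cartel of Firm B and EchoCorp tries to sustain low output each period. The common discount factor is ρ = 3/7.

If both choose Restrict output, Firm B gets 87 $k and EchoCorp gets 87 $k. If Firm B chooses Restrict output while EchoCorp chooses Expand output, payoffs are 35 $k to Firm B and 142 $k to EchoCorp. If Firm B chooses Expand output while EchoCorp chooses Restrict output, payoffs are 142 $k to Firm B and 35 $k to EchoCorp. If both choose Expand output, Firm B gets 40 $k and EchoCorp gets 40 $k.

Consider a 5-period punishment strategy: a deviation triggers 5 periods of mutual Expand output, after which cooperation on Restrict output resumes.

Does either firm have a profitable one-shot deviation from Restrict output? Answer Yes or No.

Yes

IC: ρ+…+ρ^5 ≥ (142−87)/(87−40) = 55/47.
At ρ = 3/7: partial sum = 0.7392 < 1.1702. Cooperation not sustainable.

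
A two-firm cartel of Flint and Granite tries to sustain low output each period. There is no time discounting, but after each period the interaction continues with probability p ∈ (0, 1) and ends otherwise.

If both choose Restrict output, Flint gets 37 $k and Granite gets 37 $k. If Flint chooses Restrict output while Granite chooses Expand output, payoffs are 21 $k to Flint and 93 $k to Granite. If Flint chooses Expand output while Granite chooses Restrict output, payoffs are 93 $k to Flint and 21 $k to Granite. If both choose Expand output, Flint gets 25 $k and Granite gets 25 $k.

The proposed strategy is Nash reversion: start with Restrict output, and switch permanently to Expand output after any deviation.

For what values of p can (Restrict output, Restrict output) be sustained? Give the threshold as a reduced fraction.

14/17

Expected cooperation value is 37 + p·37 + p²·37 + … = 37/(1−p); deviation gives 93 + p·25/(1−p).
37 ≥ 93(1−p) + 25p ⇒ 68p ≥ 56 ⇒ p ≥ 56/68 = 14/17.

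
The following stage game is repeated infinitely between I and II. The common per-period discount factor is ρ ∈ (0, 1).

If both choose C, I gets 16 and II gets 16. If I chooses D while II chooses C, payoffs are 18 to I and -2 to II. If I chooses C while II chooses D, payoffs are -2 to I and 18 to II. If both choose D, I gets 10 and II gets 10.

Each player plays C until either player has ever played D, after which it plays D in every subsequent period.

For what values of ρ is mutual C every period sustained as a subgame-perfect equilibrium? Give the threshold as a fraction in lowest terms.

1/4

16/(1−ρ) ≥ 18 + 10ρ/(1−ρ)
16 ≥ 18 − 8ρ
ρ ≥ 2/8 = 1/4.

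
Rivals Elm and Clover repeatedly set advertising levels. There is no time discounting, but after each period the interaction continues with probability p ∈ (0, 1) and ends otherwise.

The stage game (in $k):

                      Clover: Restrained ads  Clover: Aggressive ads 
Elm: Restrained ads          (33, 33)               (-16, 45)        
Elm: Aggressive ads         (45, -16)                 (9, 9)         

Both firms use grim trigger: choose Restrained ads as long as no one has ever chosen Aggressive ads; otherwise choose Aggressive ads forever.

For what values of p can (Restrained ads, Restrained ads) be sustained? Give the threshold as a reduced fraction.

1/3

With no time discounting, the continuation probability p plays the role of the discount factor.
Grim-trigger IC: 33/(1−p) ≥ 45 + 9p/(1−p) ⇒ p ≥ (45−33)/(45−9) = 1/3.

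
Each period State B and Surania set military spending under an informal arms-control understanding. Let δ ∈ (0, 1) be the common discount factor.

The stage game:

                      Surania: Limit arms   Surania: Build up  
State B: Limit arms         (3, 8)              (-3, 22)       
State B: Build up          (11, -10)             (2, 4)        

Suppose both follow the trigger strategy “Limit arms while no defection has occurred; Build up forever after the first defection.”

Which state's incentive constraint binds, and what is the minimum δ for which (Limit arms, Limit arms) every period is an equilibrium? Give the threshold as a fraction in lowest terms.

State B; δ ≥ 8/9

State B: cooperation gives 3 each period; deviation gives 11 once then 2 forever.
  3/(1−δ) ≥ 11 + 2δ/(1−δ) ⇒ δ ≥ 8/9.
Surania: cooperation gives 8 each period; deviation gives 22 once then 4 forever.
  δ ≥ 14/18 = 7/9.
Both must hold, so the binding constraint is State B's: δ ≥ 8/9.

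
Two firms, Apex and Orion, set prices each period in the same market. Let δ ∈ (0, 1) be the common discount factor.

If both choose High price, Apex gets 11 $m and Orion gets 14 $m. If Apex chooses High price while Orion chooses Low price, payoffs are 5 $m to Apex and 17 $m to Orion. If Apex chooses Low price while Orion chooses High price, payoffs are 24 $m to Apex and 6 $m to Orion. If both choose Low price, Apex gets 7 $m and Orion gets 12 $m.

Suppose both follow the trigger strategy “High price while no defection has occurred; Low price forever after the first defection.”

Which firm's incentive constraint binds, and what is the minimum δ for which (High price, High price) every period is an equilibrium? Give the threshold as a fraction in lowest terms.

Apex: cooperation gives 11 each period; deviation gives 24 once then 7 forever.
  11/(1−δ) ≥ 24 + 7δ/(1−δ) ⇒ δ ≥ 13/17.
Orion: cooperation gives 14 each period; deviation gives 17 once then 12 forever.
  δ ≥ 3/5.
Both must hold, so the binding constraint is Apex's: δ ≥ 13/17.

Apex; δ ≥ 13/17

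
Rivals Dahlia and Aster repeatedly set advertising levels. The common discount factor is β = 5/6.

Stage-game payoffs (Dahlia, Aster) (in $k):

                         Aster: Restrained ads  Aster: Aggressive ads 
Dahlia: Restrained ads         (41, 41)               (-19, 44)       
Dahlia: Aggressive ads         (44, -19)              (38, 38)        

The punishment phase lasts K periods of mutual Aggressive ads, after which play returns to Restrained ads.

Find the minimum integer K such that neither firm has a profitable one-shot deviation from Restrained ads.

2

IC: β(1−β^K)/(1−β) ≥ (44−41)/(41−38) = 1.
With β = 5/6: need 1 − β^K ≥ 1·(1−5/6)/(5/6), i.e. β^K ≤ 0.8000.
Since (5/6)^1 = 0.8333 and (5/6)^2 = 0.6944, the smallest such K is 2.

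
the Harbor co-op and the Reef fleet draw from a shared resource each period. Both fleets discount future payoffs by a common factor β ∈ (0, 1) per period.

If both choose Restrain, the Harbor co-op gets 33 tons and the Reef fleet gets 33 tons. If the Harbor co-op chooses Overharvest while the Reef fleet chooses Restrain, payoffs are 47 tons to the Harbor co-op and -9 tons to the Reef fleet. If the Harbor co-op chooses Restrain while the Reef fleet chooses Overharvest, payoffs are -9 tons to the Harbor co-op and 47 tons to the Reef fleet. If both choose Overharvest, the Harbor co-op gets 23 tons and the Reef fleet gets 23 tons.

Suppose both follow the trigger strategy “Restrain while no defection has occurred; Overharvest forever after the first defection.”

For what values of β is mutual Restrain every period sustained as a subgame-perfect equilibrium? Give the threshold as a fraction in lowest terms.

7/12

Cooperation forever yields 33 each period: 33/(1−β).
Deviating yields 47 once, then 23 forever: 47 + 23β/(1−β).
No profitable deviation requires 33/(1−β) ≥ 47 + 23β/(1−β).
Multiplying by (1−β): 33 ≥ 47(1−β) + 23β = 47 − 24β.
So 24β ≥ 14, i.e. β ≥ 14/24 = 7/12.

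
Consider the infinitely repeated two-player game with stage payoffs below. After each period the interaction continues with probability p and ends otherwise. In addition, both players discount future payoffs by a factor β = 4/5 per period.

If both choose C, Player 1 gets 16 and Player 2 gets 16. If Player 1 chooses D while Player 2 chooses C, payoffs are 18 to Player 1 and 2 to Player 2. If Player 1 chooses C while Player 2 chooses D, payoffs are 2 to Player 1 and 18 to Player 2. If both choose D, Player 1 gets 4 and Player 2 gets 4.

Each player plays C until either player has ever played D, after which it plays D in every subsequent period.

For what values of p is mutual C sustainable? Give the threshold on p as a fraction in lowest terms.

5/28

With continuation probability p and discount β, the effective per-period discount factor is βp.
Grim-trigger IC: βp ≥ (18−16)/(18−4) = 1/7.
So p ≥ (1/7)/(4/5) = 5/28.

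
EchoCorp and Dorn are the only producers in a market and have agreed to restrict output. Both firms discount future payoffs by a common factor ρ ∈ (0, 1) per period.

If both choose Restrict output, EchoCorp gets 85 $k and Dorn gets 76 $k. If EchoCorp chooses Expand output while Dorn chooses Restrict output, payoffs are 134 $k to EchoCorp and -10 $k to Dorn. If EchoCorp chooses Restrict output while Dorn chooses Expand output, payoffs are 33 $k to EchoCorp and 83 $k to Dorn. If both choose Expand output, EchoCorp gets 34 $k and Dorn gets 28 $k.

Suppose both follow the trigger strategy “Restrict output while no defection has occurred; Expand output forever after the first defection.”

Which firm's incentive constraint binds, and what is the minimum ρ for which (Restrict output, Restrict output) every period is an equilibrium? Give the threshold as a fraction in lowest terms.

EchoCorp's threshold: (134−85)/(134−34) = 49/100.
Dorn's threshold: (83−76)/(83−28) = 7/55.
49/100 > 7/55, so EchoCorp binds and ρ* = 49/100.

EchoCorp; ρ ≥ 49/100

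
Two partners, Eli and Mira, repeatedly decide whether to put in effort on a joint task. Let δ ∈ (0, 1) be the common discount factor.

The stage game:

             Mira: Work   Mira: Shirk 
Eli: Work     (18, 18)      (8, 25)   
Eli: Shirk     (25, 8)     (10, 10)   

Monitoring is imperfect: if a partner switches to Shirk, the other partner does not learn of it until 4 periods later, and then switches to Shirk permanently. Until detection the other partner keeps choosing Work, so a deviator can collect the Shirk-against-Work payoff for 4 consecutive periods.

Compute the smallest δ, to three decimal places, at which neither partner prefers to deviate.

Deviating for the 4 undetected periods gains 25−18 = 7 per period over cooperation, then loses 18−10 = 8 per period forever once punishment starts.
Gain: 7(1 + δ + … + δ^3); loss: 8·δ^4/(1−δ).
No profitable deviation ⇔ 7(1−δ^4) ≤ 8·δ^4, i.e. δ^4 ≥ 7/(7+8) = 7/15.
Hence δ ≥ (7/15)^(1/4) ≈ 0.827.

0.827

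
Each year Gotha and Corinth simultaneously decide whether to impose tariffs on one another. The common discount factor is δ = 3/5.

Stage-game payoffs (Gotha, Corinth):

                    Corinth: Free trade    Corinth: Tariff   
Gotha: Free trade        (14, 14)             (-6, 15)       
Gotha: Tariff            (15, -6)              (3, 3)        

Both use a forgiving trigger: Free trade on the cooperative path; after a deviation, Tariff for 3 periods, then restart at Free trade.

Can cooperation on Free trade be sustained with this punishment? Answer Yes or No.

Yes

Comparing payoff streams over the 4 periods until play realigns: cooperate → 14(1+δ+…+δ^3); deviate → 15 + 3(δ+…+δ^3).
Cooperation is sustained iff (14−3)(δ+…+δ^3) ≥ 15−14.
δ+…+δ^3 = 3/5·(1−(3/5)^3)/(1−3/5) = 1.1760, and (15−14)/(14−3) = 0.0909.
1.1760 ≥ 0.0909, so cooperation is sustainable.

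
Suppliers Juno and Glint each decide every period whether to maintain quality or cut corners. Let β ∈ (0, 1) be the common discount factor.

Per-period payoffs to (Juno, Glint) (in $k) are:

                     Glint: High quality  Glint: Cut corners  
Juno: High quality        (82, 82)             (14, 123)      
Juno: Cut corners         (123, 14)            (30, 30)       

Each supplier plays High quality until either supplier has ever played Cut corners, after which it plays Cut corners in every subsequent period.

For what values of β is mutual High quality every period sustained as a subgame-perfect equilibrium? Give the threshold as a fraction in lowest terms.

41/93

82/(1−β) ≥ 123 + 30β/(1−β)
82 ≥ 123 − 93β
β ≥ 41/93.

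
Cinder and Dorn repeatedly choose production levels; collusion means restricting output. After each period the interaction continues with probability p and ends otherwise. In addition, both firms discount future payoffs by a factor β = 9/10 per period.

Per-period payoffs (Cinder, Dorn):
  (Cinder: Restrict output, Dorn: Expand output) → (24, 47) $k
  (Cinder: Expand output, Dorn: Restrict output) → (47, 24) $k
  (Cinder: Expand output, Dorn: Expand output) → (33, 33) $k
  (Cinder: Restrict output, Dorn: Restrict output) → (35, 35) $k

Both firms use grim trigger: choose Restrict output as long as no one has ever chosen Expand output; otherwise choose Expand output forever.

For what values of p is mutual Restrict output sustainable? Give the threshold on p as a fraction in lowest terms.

Expected continuation weight on next period's payoff is β·p = 9/10·p, which plays the role of the discount factor.
Cooperation requires 9/10·p ≥ (47−35)/(47−33) = 6/7, hence p ≥ 20/21.

20/21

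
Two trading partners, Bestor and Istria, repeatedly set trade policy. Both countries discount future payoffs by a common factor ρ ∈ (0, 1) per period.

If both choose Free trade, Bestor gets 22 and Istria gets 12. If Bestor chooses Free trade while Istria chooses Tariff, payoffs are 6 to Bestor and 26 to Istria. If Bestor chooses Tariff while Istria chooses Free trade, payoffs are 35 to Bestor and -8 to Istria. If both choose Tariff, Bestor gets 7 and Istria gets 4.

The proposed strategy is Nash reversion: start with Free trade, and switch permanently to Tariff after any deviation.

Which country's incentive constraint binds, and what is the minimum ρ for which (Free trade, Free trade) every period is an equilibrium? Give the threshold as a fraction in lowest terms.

For Bestor: deviation gain 35−22 = 13, per-period punishment loss 22−7 = 15. IC gives ρ ≥ 13/28.
For Istria: gain 14, loss 8 per period, so ρ ≥ 14/22 = 7/11.
The tighter constraint is Istria's, so cooperation needs ρ ≥ 7/11.

Istria; ρ ≥ 7/11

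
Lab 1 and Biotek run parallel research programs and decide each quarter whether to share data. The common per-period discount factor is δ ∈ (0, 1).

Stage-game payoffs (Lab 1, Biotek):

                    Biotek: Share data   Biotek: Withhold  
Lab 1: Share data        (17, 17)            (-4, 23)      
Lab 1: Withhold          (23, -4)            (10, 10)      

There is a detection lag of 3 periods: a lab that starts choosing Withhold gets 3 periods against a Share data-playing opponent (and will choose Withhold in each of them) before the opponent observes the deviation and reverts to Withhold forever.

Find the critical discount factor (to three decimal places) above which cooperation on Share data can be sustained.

0.773

A deviator earns 23 for 3 periods, then 10 forever; cooperating earns 17 forever. Multiplying the IC by (1−δ):
17 ≥ 23(1−δ^3) + 10δ^3, so 13·δ^3 ≥ 6 and δ^3 ≥ 6/13.
δ ≥ (6/13)^(1/3) ≈ 0.773.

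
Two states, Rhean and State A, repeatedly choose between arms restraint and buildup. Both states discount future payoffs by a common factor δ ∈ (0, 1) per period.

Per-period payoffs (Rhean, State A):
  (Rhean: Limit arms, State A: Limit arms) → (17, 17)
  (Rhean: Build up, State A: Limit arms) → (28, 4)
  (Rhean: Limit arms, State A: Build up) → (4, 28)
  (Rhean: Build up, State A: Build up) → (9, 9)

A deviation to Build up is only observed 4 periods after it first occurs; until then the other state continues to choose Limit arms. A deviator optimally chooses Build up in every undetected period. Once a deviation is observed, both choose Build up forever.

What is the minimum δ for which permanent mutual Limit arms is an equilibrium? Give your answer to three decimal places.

A deviator earns 28 for 4 periods, then 9 forever; cooperating earns 17 forever. Multiplying the IC by (1−δ):
17 ≥ 28(1−δ^4) + 9δ^4, so 19·δ^4 ≥ 11 and δ^4 ≥ 11/19.
δ ≥ (11/19)^(1/4) ≈ 0.872.

0.872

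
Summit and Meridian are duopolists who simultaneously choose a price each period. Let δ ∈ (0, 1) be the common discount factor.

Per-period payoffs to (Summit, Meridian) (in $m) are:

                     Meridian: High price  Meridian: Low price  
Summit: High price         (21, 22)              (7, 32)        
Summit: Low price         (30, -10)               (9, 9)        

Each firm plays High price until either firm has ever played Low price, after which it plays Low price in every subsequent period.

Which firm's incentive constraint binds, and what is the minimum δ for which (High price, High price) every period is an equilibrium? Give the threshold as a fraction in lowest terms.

Meridian; δ ≥ 10/23

Summit's threshold: (30−21)/(30−9) = 3/7.
Meridian's threshold: (32−22)/(32−9) = 10/23.
3/7 < 10/23, so Meridian binds and δ* = 10/23.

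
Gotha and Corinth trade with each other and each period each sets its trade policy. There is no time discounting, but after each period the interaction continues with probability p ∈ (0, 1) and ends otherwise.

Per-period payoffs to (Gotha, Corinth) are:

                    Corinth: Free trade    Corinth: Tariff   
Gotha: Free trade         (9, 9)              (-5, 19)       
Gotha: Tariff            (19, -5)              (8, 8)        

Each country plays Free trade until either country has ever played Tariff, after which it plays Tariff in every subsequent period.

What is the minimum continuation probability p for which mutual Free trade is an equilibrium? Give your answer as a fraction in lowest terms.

10/11

With no time discounting, the continuation probability p plays the role of the discount factor.
Grim-trigger IC: 9/(1−p) ≥ 19 + 8p/(1−p) ⇒ p ≥ (19−9)/(19−8) = 10/11.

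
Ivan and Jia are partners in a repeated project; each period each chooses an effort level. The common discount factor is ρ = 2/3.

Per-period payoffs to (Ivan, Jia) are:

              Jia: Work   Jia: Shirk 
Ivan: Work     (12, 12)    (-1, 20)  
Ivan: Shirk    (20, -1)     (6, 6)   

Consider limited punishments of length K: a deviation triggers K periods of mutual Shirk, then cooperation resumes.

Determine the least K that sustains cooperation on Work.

3

Need Σ_{k=1}^{K} ρ^k ≥ (20−12)/(12−6) = 1.3333 at ρ = 2/3.
At K = 2 the sum is 1.1111 < 1.3333; at K = 3 it is 1.4074 ≥ 1.3333.
So the minimum punishment length is K = 3.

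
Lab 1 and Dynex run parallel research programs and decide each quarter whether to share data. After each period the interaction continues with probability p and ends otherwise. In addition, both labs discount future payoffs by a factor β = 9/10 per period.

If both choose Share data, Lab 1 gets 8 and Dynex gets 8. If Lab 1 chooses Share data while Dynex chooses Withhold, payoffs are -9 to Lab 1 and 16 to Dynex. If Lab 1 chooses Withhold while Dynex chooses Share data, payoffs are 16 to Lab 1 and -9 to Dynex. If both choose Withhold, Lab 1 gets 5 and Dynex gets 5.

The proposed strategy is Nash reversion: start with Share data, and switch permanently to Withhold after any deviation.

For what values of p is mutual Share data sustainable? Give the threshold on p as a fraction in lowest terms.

With continuation probability p and discount β, the effective per-period discount factor is βp.
Grim-trigger IC: βp ≥ (16−8)/(16−5) = 8/11.
So p ≥ (8/11)/(9/10) = 80/99.

80/99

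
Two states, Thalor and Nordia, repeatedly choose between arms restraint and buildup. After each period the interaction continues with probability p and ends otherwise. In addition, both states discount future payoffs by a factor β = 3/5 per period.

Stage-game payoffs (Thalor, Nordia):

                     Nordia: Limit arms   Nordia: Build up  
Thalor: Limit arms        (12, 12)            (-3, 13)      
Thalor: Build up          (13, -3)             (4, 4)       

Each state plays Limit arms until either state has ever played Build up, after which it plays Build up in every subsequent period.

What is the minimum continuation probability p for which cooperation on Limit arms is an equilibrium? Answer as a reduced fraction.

5/27

Expected continuation weight on next period's payoff is β·p = 3/5·p, which plays the role of the discount factor.
Cooperation requires 3/5·p ≥ (13−12)/(13−4) = 1/9, hence p ≥ 5/27.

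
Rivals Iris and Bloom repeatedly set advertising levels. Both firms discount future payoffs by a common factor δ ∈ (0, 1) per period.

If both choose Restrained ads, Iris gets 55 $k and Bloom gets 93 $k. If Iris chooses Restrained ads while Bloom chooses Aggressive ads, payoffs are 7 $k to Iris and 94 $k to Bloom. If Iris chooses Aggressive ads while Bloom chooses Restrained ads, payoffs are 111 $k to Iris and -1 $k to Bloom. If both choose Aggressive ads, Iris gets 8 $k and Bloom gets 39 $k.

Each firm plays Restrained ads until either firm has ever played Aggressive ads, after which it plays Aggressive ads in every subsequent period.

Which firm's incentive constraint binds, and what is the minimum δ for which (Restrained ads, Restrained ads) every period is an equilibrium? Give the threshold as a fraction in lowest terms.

For Iris: deviation gain 111−55 = 56, per-period punishment loss 55−8 = 47. IC gives δ ≥ 56/103.
For Bloom: gain 1, loss 54 per period, so δ ≥ 1/55.
The tighter constraint is Iris's, so cooperation needs δ ≥ 56/103.

Iris; δ ≥ 56/103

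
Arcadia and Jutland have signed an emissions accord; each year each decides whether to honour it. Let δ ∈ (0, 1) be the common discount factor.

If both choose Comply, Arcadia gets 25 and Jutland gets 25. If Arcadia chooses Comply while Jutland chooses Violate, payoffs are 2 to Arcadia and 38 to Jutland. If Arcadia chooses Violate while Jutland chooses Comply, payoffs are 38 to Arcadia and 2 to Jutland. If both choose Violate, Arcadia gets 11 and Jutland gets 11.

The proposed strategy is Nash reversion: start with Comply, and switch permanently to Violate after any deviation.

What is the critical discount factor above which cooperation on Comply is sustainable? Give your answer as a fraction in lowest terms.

Under grim trigger the critical discount factor is (T−C)/(T−P) with T = 38, C = 25, P = 11.
δ* = (38−25)/(38−11) = 13/27.

13/27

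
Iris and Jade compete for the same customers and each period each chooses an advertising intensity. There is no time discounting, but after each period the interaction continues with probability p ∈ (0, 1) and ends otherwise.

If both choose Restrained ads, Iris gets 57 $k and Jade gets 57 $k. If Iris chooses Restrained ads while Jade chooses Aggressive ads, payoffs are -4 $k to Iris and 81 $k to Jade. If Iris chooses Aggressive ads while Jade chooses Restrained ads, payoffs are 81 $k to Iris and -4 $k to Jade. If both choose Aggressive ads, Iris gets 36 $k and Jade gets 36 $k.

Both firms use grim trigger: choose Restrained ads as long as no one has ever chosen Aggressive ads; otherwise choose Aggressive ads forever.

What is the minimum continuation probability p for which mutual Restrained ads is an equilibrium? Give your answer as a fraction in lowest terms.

With no time discounting, the continuation probability p plays the role of the discount factor.
Grim-trigger IC: 57/(1−p) ≥ 81 + 36p/(1−p) ⇒ p ≥ (81−57)/(81−36) = 8/15.

8/15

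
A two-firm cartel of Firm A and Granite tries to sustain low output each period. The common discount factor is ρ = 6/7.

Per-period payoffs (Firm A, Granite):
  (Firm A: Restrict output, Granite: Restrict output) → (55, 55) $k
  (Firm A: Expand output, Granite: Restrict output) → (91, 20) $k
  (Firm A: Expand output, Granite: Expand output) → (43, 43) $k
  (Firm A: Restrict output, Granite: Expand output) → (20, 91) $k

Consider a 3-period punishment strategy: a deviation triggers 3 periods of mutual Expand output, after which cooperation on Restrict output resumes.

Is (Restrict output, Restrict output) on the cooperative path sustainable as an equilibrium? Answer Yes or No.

No

Comparing payoff streams over the 4 periods until play realigns: cooperate → 55(1+ρ+…+ρ^3); deviate → 91 + 43(ρ+…+ρ^3).
Cooperation is sustained iff (55−43)(ρ+…+ρ^3) ≥ 91−55.
ρ+…+ρ^3 = 6/7·(1−(6/7)^3)/(1−6/7) = 2.2216, and (91−55)/(55−43) = 3.0000.
2.2216 < 3.0000, so cooperation is not sustainable.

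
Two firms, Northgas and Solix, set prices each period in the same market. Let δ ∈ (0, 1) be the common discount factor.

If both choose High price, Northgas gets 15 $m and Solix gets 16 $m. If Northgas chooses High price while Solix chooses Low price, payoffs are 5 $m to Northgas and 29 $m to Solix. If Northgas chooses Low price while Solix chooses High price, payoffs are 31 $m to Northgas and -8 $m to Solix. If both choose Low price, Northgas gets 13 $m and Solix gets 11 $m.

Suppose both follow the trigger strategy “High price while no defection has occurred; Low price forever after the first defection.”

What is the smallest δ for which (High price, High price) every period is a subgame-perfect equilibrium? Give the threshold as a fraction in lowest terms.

8/9

Northgas: cooperation gives 15 each period; deviation gives 31 once then 13 forever.
  15/(1−δ) ≥ 31 + 13δ/(1−δ) ⇒ δ ≥ 16/18 = 8/9.
Solix: cooperation gives 16 each period; deviation gives 29 once then 11 forever.
  δ ≥ 13/18.
Both must hold, so the binding constraint is Northgas's: δ ≥ 8/9.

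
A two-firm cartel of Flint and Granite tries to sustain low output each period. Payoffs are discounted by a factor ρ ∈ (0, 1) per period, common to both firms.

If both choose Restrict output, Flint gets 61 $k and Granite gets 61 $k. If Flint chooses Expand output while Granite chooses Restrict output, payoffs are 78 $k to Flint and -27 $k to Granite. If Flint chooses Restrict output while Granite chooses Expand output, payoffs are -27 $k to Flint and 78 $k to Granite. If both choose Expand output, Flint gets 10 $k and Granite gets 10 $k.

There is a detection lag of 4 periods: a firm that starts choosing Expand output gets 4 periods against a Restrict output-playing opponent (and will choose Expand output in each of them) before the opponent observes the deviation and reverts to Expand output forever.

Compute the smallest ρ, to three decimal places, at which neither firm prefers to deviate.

Deviating for the 4 undetected periods gains 78−61 = 17 per period over cooperation, then loses 61−10 = 51 per period forever once punishment starts.
Gain: 17(1 + ρ + … + ρ^3); loss: 51·ρ^4/(1−ρ).
No profitable deviation ⇔ 17(1−ρ^4) ≤ 51·ρ^4, i.e. ρ^4 ≥ 17/(17+51) = 1/4.
Hence ρ ≥ (1/4)^(1/4) ≈ 0.707.

0.707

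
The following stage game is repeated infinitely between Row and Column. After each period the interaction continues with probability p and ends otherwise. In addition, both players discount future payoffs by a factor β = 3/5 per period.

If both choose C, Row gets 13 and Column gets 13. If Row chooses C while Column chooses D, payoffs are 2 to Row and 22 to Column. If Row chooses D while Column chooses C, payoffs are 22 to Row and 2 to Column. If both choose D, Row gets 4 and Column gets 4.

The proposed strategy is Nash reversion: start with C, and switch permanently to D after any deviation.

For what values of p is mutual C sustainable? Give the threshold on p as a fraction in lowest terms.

5/6

With continuation probability p and discount β, the effective per-period discount factor is βp.
Grim-trigger IC: βp ≥ (22−13)/(22−4) = 1/2.
So p ≥ (1/2)/(3/5) = 5/6.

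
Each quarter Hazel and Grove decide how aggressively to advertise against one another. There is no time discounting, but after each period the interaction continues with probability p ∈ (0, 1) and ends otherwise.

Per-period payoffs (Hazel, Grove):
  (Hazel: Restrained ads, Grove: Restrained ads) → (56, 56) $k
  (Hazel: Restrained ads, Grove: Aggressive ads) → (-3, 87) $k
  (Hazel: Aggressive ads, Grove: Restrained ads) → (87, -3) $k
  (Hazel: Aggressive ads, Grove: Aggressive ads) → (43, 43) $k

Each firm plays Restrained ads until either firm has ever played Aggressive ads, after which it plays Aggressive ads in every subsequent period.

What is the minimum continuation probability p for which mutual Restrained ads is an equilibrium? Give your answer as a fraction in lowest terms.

With no time discounting, the continuation probability p plays the role of the discount factor.
Grim-trigger IC: 56/(1−p) ≥ 87 + 43p/(1−p) ⇒ p ≥ (87−56)/(87−43) = 31/44.

31/44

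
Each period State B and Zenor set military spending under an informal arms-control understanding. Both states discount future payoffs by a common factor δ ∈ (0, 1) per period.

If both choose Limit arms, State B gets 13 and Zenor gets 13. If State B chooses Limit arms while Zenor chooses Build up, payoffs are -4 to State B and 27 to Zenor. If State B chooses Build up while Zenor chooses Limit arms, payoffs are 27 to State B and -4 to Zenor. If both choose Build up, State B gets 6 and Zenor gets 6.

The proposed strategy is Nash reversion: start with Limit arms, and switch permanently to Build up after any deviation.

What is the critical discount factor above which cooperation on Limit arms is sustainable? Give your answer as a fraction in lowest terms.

Under grim trigger the critical discount factor is (T−C)/(T−P) with T = 27, C = 13, P = 6.
δ* = (27−13)/(27−6) = 14/21 = 2/3.

2/3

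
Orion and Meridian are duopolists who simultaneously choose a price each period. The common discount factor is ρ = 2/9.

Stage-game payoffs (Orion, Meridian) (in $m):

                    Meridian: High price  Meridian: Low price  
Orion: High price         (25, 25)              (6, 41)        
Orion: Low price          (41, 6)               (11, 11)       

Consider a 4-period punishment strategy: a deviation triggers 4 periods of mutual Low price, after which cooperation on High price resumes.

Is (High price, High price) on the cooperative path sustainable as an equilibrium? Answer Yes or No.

A one-shot deviation gives 41 now, then 11 for 4 periods, then back to 25.
Gain from deviating: (41−25) today; loss: (25−11) in each of the next 4 periods.
No-deviation condition: (25−11)(ρ+…+ρ^4) ≥ 41−25, i.e. ρ+…+ρ^4 ≥ 8/7.
At ρ = 2/9: ρ+…+ρ^4 = 0.2850 < 1.1429.
So cooperation is not sustainable.

No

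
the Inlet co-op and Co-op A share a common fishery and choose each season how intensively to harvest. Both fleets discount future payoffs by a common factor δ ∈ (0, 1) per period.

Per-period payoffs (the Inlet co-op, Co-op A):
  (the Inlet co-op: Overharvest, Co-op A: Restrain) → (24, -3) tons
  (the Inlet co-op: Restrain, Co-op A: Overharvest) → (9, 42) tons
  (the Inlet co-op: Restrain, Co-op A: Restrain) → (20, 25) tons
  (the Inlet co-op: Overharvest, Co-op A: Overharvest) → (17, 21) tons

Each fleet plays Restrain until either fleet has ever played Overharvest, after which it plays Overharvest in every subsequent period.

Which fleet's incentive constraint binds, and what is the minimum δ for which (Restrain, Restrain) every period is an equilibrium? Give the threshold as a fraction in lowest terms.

the Inlet co-op: cooperation gives 20 each period; deviation gives 24 once then 17 forever.
  20/(1−δ) ≥ 24 + 17δ/(1−δ) ⇒ δ ≥ 4/7.
Co-op A: cooperation gives 25 each period; deviation gives 42 once then 21 forever.
  δ ≥ 17/21.
Both must hold, so the binding constraint is Co-op A's: δ ≥ 17/21.

Co-op A; δ ≥ 17/21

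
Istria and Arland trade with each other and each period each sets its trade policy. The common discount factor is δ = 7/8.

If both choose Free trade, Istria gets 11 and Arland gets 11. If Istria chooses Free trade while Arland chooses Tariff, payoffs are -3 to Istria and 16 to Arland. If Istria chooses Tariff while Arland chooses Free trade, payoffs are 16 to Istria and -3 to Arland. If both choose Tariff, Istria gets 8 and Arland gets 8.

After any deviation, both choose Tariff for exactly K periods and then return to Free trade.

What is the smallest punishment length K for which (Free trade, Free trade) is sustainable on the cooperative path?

3

Need Σ_{k=1}^{K} δ^k ≥ (16−11)/(11−8) = 1.6667 at δ = 7/8.
At K = 2 the sum is 1.6406 < 1.6667; at K = 3 it is 2.3105 ≥ 1.6667.
So the minimum punishment length is K = 3.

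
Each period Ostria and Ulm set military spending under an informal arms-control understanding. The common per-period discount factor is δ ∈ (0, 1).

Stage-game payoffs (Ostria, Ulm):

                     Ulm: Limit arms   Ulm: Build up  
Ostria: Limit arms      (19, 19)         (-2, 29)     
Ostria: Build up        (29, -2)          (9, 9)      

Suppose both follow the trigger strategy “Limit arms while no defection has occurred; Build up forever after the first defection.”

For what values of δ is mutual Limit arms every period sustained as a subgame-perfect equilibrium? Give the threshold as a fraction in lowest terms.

1/2

Under grim trigger the critical discount factor is (T−C)/(T−P) with T = 29, C = 19, P = 9.
δ* = (29−19)/(29−9) = 10/20 = 1/2.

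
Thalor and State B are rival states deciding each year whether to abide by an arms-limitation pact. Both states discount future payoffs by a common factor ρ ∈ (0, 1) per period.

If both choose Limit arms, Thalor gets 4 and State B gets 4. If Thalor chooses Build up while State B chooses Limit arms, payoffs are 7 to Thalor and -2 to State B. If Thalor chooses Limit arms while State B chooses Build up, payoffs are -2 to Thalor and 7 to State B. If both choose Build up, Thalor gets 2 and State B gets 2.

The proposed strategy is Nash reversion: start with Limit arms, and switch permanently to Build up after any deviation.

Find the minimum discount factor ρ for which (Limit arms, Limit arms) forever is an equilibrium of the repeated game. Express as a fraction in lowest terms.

3/5

4/(1−ρ) ≥ 7 + 2ρ/(1−ρ)
4 ≥ 7 − 5ρ
ρ ≥ 3/5.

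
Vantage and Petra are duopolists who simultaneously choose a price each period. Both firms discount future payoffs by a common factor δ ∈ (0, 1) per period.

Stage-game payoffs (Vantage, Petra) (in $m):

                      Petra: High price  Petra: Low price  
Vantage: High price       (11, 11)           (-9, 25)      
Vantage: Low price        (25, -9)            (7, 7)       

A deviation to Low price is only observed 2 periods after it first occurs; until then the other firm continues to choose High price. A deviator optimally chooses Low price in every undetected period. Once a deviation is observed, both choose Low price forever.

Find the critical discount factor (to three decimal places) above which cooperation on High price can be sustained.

0.882

A deviator earns 25 for 2 periods, then 7 forever; cooperating earns 11 forever. Multiplying the IC by (1−δ):
11 ≥ 25(1−δ^2) + 7δ^2, so 18·δ^2 ≥ 14 and δ^2 ≥ 7/9.
δ ≥ (7/9)^(1/2) ≈ 0.882.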